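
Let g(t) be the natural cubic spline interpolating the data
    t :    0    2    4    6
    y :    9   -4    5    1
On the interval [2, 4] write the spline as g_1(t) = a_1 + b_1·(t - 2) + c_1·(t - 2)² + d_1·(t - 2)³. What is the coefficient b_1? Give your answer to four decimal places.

0.2333

Write M_i for g''(x_i). With h_i = 2, 2, 2 and divided differences Δ_i = -13/2, 9/2, -2, the continuity of g' gives the tridiagonal system
  2·M_0 + 8·M_1 + 2·M_2 = 6(Δ_1 - Δ_0) = 66
  2·M_1 + 8·M_2 + 2·M_3 = 6(Δ_2 - Δ_1) = -39
Natural end conditions: M_0 = M_3 = 0.
Forward elimination and back-substitution give M_0 = 0, M_1 = 101/10, M_2 = -37/5, M_3 = 0.
On [2, 4], with g_1(t) = a_1 + b_1·(t - 2) + c_1·(t - 2)² + d_1·(t - 2)³: c_1 = M_1/2 = 101/20, d_1 = (M_2 - M_1)/(6h_1) = -35/24, b_1 = Δ_1 - h_1(2M_1 + M_2)/6 = 7/30.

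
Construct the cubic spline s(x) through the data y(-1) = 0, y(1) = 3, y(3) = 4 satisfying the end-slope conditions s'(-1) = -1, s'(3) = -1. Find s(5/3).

4

Write m_i for s''(x_i). With h_i = 2, 2 and divided differences Δ_i = 3/2, 1/2, the continuity of s' gives the tridiagonal system
  2·m_0 + 8·m_1 + 2·m_2 = 6(Δ_1 - Δ_0) = -6
Clamped end conditions give two more equations: 2h_0·m_0 + h_0·m_1 = 6(Δ_0 - s'(-1)) = 15 and h_1·m_1 + 2h_1·m_2 = 6(s'(3) - Δ_1) = -9.
Hence m_0 = 9/2, m_1 = -3/2, m_2 = -3/2.
On [1, 3], s(x) = 3 + 2·(x - 1) - 3/4·(x - 1)² + 0·(x - 1)³.
With (x - 1) = 2/3: s(5/3) = 4.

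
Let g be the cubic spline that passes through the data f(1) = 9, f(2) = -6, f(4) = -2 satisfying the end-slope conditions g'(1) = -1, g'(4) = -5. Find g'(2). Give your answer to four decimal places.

Let σ_i = g''(x_i). Step sizes h_i = 1, 2; slopes of the chords Δ_i = (y_(i+1) - y_i)/h_i = -15, 2.
  1·σ_0 + 6·σ_1 + 2·σ_2 = 6(Δ_1 - Δ_0) = 102
Clamped end conditions give two more equations: 2h_0·σ_0 + h_0·σ_1 = 6(Δ_0 - g'(1)) = -84 and h_1·σ_1 + 2h_1·σ_2 = 6(g'(4) - Δ_1) = -42.
Forward elimination and back-substitution give σ_0 = -181/3, σ_1 = 110/3, σ_2 = -173/6.
On [2, 4], g'(t) = b_1 + 2c_1·(t - 2) + 3d_1·(t - 2)² with b_1 = Δ_1 - h_1(2σ_1 + σ_2)/6 = -77/6, c_1 = σ_1/2 = 55/3, d_1 = (σ_2 - σ_1)/(6h_1) = -131/24. So g'(2) = -77/6.

-12.8333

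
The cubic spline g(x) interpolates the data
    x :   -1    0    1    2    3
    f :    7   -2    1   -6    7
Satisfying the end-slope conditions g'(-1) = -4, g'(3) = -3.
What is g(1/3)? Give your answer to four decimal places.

-1.3042

Let σ_i = g''(x_i). Step sizes h_i = 1, 1, 1, 1; slopes of the chords Δ_i = (y_(i+1) - y_i)/h_i = -9, 3, -7, 13.
  1·σ_0 + 4·σ_1 + 1·σ_2 = 6(Δ_1 - Δ_0) = 72
  1·σ_1 + 4·σ_2 + 1·σ_3 = 6(Δ_2 - Δ_1) = -60
  1·σ_2 + 4·σ_3 + 1·σ_4 = 6(Δ_3 - Δ_2) = 120
Clamped end conditions give two more equations: 2h_0·σ_0 + h_0·σ_1 = 6(Δ_0 - g'(-1)) = -30 and h_3·σ_3 + 2h_3·σ_4 = 6(g'(3) - Δ_3) = -96.
Solving: σ_0 = -923/28, σ_1 = 503/14, σ_2 = -155/4, σ_3 = 827/14, σ_4 = -2171/28.
On [0, 1], g(x) = -2 - 141/56·x + 503/28·x² - 697/56·x³.
With x = 1/3: g(1/3) = -493/378.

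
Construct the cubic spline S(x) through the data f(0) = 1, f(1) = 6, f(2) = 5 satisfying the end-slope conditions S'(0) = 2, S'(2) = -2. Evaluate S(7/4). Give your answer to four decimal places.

Let σ_i = S''(x_i). Step sizes h_i = 1, 1; slopes of the chords Δ_i = (y_(i+1) - y_i)/h_i = 5, -1.
  1·σ_0 + 4·σ_1 + 1·σ_2 = 6(Δ_1 - Δ_0) = -36
Clamped end conditions give two more equations: 2h_0·σ_0 + h_0·σ_1 = 6(Δ_0 - S'(0)) = 18 and h_1·σ_1 + 2h_1·σ_2 = 6(S'(2) - Δ_1) = -6.
Solving the tridiagonal system: σ_0 = 16, σ_1 = -14, σ_2 = 4.
On [1, 2], S(x) = 6 + 3·(x - 1) - 7·(x - 1)² + 3·(x - 1)³.
With (x - 1) = 3/4: S(7/4) = 357/64.

5.5781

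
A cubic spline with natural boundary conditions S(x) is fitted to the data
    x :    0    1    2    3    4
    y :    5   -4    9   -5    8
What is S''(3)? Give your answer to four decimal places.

Let M_i = S''(x_i). Step sizes h_i = 1, 1, 1, 1; slopes of the chords Δ_i = (y_(i+1) - y_i)/h_i = -9, 13, -14, 13.
  1·M_0 + 4·M_1 + 1·M_2 = 6(Δ_1 - Δ_0) = 132
  1·M_1 + 4·M_2 + 1·M_3 = 6(Δ_2 - Δ_1) = -162
  1·M_2 + 4·M_3 + 1·M_4 = 6(Δ_3 - Δ_2) = 162
Natural end conditions: M_0 = M_4 = 0.
Hence M_0 = 0, M_1 = 1395/28, M_2 = -471/7, M_3 = 1605/28, M_4 = 0.

57.3214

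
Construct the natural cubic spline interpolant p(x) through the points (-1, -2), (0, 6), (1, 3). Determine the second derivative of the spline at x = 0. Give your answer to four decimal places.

-16.5000

Put m_i = p'' at the i-th knot. Here h = (1, 1) and Δ = (8, -3), so the interior equations h_(i-1)·m_(i-1) + 2(h_(i-1)+h_i)·m_i + h_i·m_(i+1) = 6(Δ_i − Δ_(i-1)) read
  1·m_0 + 4·m_1 + 1·m_2 = 6(Δ_1 - Δ_0) = -66
Natural end conditions: m_0 = m_2 = 0.
Solving: m_0 = 0, m_1 = -33/2, m_2 = 0.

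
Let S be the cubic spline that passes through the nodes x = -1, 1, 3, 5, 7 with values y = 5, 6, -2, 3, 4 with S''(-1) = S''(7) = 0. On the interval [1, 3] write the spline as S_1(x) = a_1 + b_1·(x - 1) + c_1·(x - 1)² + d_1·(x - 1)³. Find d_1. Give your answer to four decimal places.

1.0067

Let σ_i = S''(x_i). Step sizes h_i = 2, 2, 2, 2; slopes of the chords Δ_i = (y_(i+1) - y_i)/h_i = 1/2, -4, 5/2, 1/2.
  2·σ_0 + 8·σ_1 + 2·σ_2 = 6(Δ_1 - Δ_0) = -27
  2·σ_1 + 8·σ_2 + 2·σ_3 = 6(Δ_2 - Δ_1) = 39
  2·σ_2 + 8·σ_3 + 2·σ_4 = 6(Δ_3 - Δ_2) = -12
Natural end conditions: σ_0 = σ_4 = 0.
Hence σ_0 = 0, σ_1 = -573/112, σ_2 = 195/28, σ_3 = -363/112, σ_4 = 0.
On [1, 3], with S_1(x) = a_1 + b_1·(x - 1) + c_1·(x - 1)² + d_1·(x - 1)³: c_1 = σ_1/2 = -573/224, d_1 = (σ_2 - σ_1)/(6h_1) = 451/448, b_1 = Δ_1 - h_1(2σ_1 + σ_2)/6 = -163/56.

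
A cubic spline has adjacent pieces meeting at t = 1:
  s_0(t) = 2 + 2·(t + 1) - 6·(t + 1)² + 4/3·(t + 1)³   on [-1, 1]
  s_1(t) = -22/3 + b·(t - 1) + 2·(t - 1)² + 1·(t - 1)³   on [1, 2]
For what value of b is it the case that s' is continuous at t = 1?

s_0'(t) = 2 - 12·(t + 1) + 4·(t + 1)², so s_0'(1) = -6. On the right, s_1'(1) = b, so b = -6.

-6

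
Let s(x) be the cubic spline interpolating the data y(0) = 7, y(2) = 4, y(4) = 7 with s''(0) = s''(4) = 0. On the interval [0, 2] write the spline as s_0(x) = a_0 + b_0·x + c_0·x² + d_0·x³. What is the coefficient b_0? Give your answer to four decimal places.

-2.2500

Write σ_i for s''(x_i). With h_i = 2, 2 and divided differences Δ_i = -3/2, 3/2, the continuity of s' gives the tridiagonal system
  2·σ_0 + 8·σ_1 + 2·σ_2 = 6(Δ_1 - Δ_0) = 18
Natural end conditions: σ_0 = σ_2 = 0.
Solving the tridiagonal system: σ_0 = 0, σ_1 = 9/4, σ_2 = 0.
On [0, 2], with s_0(x) = a_0 + b_0·x + c_0·x² + d_0·x³: c_0 = σ_0/2 = 0, d_0 = (σ_1 - σ_0)/(6h_0) = 3/16, b_0 = Δ_0 - h_0(2σ_0 + σ_1)/6 = -9/4.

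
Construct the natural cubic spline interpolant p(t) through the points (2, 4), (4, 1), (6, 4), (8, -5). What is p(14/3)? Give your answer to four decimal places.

With m_i denoting the second derivative at x_i, h_i = 2, 2, 2, and Δ_i = (y_(i+1) − y_i)/h_i = -3/2, 3/2, -9/2:
  2·m_0 + 8·m_1 + 2·m_2 = 6(Δ_1 - Δ_0) = 18
  2·m_1 + 8·m_2 + 2·m_3 = 6(Δ_2 - Δ_1) = -36
Natural end conditions: m_0 = m_3 = 0.
Solving the tridiagonal system: m_0 = 0, m_1 = 18/5, m_2 = -27/5, m_3 = 0.
On [4, 6], p(t) = 1 + 9/10·(t - 4) + 9/5·(t - 4)² - 3/4·(t - 4)³.
With (t - 4) = 2/3: p(14/3) = 98/45.

2.1778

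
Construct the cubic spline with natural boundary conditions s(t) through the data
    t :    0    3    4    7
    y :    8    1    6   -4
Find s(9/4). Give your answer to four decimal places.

Put M_i = s'' at the i-th knot. Here h = (3, 1, 3) and Δ = (-7/3, 5, -10/3), so the interior equations h_(i-1)·M_(i-1) + 2(h_(i-1)+h_i)·M_i + h_i·M_(i+1) = 6(Δ_i − Δ_(i-1)) read
  3·M_0 + 8·M_1 + 1·M_2 = 6(Δ_1 - Δ_0) = 44
  1·M_1 + 8·M_2 + 3·M_3 = 6(Δ_2 - Δ_1) = -50
Natural end conditions: M_0 = M_3 = 0.
Solving the tridiagonal system: M_0 = 0, M_1 = 134/21, M_2 = -148/21, M_3 = 0.
On [0, 3], s(t) = 8 - 116/21·t + 0·t² + 67/189·t³.
With t = 9/4: s(9/4) = -25/64.

-0.3906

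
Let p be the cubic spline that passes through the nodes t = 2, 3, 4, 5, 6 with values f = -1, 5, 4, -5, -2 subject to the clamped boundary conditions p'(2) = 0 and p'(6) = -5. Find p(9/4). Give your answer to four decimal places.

With σ_i denoting the second derivative at x_i, h_i = 1, 1, 1, 1, and Δ_i = (y_(i+1) − y_i)/h_i = 6, -1, -9, 3:
  1·σ_0 + 4·σ_1 + 1·σ_2 = 6(Δ_1 - Δ_0) = -42
  1·σ_1 + 4·σ_2 + 1·σ_3 = 6(Δ_2 - Δ_1) = -48
  1·σ_2 + 4·σ_3 + 1·σ_4 = 6(Δ_3 - Δ_2) = 72
Clamped end conditions give two more equations: 2h_0·σ_0 + h_0·σ_1 = 6(Δ_0 - p'(2)) = 36 and h_3·σ_3 + 2h_3·σ_4 = 6(p'(6) - Δ_3) = -48.
Solving the tridiagonal system: σ_0 = 169/7, σ_1 = -86/7, σ_2 = -17, σ_3 = 226/7, σ_4 = -281/7.
On [2, 3], p(t) = -1 + 0·(t - 2) + 169/14·(t - 2)² - 85/14·(t - 2)³.
With (t - 2) = 1/4: p(9/4) = -305/896.

-0.3404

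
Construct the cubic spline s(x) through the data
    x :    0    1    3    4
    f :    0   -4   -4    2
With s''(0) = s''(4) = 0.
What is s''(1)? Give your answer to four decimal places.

2.2500

Let m_i = s''(x_i). Step sizes h_i = 1, 2, 1; slopes of the chords Δ_i = (y_(i+1) - y_i)/h_i = -4, 0, 6.
  1·m_0 + 6·m_1 + 2·m_2 = 6(Δ_1 - Δ_0) = 24
  2·m_1 + 6·m_2 + 1·m_3 = 6(Δ_2 - Δ_1) = 36
Natural end conditions: m_0 = m_3 = 0.
Solving the tridiagonal system: m_0 = 0, m_1 = 9/4, m_2 = 21/4, m_3 = 0.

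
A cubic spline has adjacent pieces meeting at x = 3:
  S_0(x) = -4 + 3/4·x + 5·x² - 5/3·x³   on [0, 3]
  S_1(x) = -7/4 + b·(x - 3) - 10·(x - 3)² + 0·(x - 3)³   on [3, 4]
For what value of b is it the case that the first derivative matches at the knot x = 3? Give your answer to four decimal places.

S_0'(x) = 3/4 + 10·x - 5·x², so S_0'(3) = -57/4. On the right, S_1'(3) = b, so b = -57/4.

-14.2500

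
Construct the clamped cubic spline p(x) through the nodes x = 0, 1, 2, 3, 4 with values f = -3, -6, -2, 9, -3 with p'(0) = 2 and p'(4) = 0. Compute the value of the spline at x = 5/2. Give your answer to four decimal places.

5.6250

Put M_i = p'' at the i-th knot. Here h = (1, 1, 1, 1) and Δ = (-3, 4, 11, -12), so the interior equations h_(i-1)·M_(i-1) + 2(h_(i-1)+h_i)·M_i + h_i·M_(i+1) = 6(Δ_i − Δ_(i-1)) read
  1·M_0 + 4·M_1 + 1·M_2 = 6(Δ_1 - Δ_0) = 42
  1·M_1 + 4·M_2 + 1·M_3 = 6(Δ_2 - Δ_1) = 42
  1·M_2 + 4·M_3 + 1·M_4 = 6(Δ_3 - Δ_2) = -138
Clamped end conditions give two more equations: 2h_0·M_0 + h_0·M_1 = 6(Δ_0 - p'(0)) = -30 and h_3·M_3 + 2h_3·M_4 = 6(p'(4) - Δ_3) = 72.
Solving: M_0 = -20, M_1 = 10, M_2 = 22, M_3 = -56, M_4 = 64.
On [2, 3], p(x) = -2 + 13·(x - 2) + 11·(x - 2)² - 13·(x - 2)³.
With (x - 2) = 1/2: p(5/2) = 45/8.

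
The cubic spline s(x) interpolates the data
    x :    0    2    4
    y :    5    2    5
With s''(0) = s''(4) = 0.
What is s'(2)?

Put m_i = s'' at the i-th knot. Here h = (2, 2) and Δ = (-3/2, 3/2), so the interior equations h_(i-1)·m_(i-1) + 2(h_(i-1)+h_i)·m_i + h_i·m_(i+1) = 6(Δ_i − Δ_(i-1)) read
  2·m_0 + 8·m_1 + 2·m_2 = 6(Δ_1 - Δ_0) = 18
Natural end conditions: m_0 = m_2 = 0.
Solving the tridiagonal system: m_0 = 0, m_1 = 9/4, m_2 = 0.
On [2, 4], s'(x) = b_1 + 2c_1·(x - 2) + 3d_1·(x - 2)² with b_1 = Δ_1 - h_1(2m_1 + m_2)/6 = 0, c_1 = m_1/2 = 9/8, d_1 = (m_2 - m_1)/(6h_1) = -3/16. So s'(2) = 0.

0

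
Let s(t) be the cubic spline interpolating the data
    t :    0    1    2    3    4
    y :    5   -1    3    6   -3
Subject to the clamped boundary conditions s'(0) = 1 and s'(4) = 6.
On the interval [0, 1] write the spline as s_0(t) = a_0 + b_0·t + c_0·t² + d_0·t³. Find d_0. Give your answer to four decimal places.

Put σ_i = s'' at the i-th knot. Here h = (1, 1, 1, 1) and Δ = (-6, 4, 3, -9), so the interior equations h_(i-1)·σ_(i-1) + 2(h_(i-1)+h_i)·σ_i + h_i·σ_(i+1) = 6(Δ_i − Δ_(i-1)) read
  1·σ_0 + 4·σ_1 + 1·σ_2 = 6(Δ_1 - Δ_0) = 60
  1·σ_1 + 4·σ_2 + 1·σ_3 = 6(Δ_2 - Δ_1) = -6
  1·σ_2 + 4·σ_3 + 1·σ_4 = 6(Δ_3 - Δ_2) = -72
Clamped end conditions give two more equations: 2h_0·σ_0 + h_0·σ_1 = 6(Δ_0 - s'(0)) = -42 and h_3·σ_3 + 2h_3·σ_4 = 6(s'(4) - Δ_3) = 90.
Solving: σ_0 = -907/28, σ_1 = 319/14, σ_2 = 5/4, σ_3 = -473/14, σ_4 = 1733/28.
On [0, 1], with s_0(t) = a_0 + b_0·t + c_0·t² + d_0·t³: c_0 = σ_0/2 = -907/56, d_0 = (σ_1 - σ_0)/(6h_0) = 515/56, b_0 = Δ_0 - h_0(2σ_0 + σ_1)/6 = 1.

9.1964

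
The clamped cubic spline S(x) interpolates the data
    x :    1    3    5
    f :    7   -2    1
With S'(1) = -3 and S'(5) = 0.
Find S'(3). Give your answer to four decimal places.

-1.5000

Put m_i = S'' at the i-th knot. Here h = (2, 2) and Δ = (-9/2, 3/2), so the interior equations h_(i-1)·m_(i-1) + 2(h_(i-1)+h_i)·m_i + h_i·m_(i+1) = 6(Δ_i − Δ_(i-1)) read
  2·m_0 + 8·m_1 + 2·m_2 = 6(Δ_1 - Δ_0) = 36
Clamped end conditions give two more equations: 2h_0·m_0 + h_0·m_1 = 6(Δ_0 - S'(1)) = -9 and h_1·m_1 + 2h_1·m_2 = 6(S'(5) - Δ_1) = -9.
Solving the tridiagonal system: m_0 = -6, m_1 = 15/2, m_2 = -6.
On [3, 5], S'(x) = b_1 + 2c_1·(x - 3) + 3d_1·(x - 3)² with b_1 = Δ_1 - h_1(2m_1 + m_2)/6 = -3/2, c_1 = m_1/2 = 15/4, d_1 = (m_2 - m_1)/(6h_1) = -9/8. So S'(3) = -3/2.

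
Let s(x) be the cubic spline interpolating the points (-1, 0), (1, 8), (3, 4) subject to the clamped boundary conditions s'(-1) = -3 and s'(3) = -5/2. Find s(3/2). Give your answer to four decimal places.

Write σ_i for s''(x_i). With h_i = 2, 2 and divided differences Δ_i = 4, -2, the continuity of s' gives the tridiagonal system
  2·σ_0 + 8·σ_1 + 2·σ_2 = 6(Δ_1 - Δ_0) = -36
Clamped end conditions give two more equations: 2h_0·σ_0 + h_0·σ_1 = 6(Δ_0 - s'(-1)) = 42 and h_1·σ_1 + 2h_1·σ_2 = 6(s'(3) - Δ_1) = -3.
Forward elimination and back-substitution give σ_0 = 121/8, σ_1 = -37/4, σ_2 = 31/8.
On [1, 3], s(x) = 8 + 23/8·(x - 1) - 37/8·(x - 1)² + 35/32·(x - 1)³.
With (x - 1) = 1/2: s(3/2) = 2155/256.

8.4180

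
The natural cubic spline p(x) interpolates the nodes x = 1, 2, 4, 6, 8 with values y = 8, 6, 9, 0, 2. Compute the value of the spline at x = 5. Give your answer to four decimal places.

4.8750

Let m_i = p''(x_i). Step sizes h_i = 1, 2, 2, 2; slopes of the chords Δ_i = (y_(i+1) - y_i)/h_i = -2, 3/2, -9/2, 1.
  1·m_0 + 6·m_1 + 2·m_2 = 6(Δ_1 - Δ_0) = 21
  2·m_1 + 8·m_2 + 2·m_3 = 6(Δ_2 - Δ_1) = -36
  2·m_2 + 8·m_3 + 2·m_4 = 6(Δ_3 - Δ_2) = 33
Natural end conditions: m_0 = m_4 = 0.
Hence m_0 = 0, m_1 = 6, m_2 = -15/2, m_3 = 6, m_4 = 0.
On [4, 6], p(x) = 9 - 3/2·(x - 4) - 15/4·(x - 4)² + 9/8·(x - 4)³.
With (x - 4) = 1: p(5) = 39/8.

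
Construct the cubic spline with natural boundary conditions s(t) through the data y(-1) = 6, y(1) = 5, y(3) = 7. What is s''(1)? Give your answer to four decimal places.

1.1250

Write m_i for s''(x_i). With h_i = 2, 2 and divided differences Δ_i = -1/2, 1, the continuity of s' gives the tridiagonal system
  2·m_0 + 8·m_1 + 2·m_2 = 6(Δ_1 - Δ_0) = 9
Natural end conditions: m_0 = m_2 = 0.
Solving the tridiagonal system: m_0 = 0, m_1 = 9/8, m_2 = 0.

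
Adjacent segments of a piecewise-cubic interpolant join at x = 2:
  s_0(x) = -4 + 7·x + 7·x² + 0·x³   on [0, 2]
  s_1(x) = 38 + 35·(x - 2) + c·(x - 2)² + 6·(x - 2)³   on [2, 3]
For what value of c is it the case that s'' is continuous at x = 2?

7

s_0''(x) = 14 + 0·x, so s_0''(2) = 14. On the right, s_1''(2) = 2c, so c = 7.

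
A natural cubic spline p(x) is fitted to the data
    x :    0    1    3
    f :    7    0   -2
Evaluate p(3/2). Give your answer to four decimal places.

-1.8125

Put M_i = p'' at the i-th knot. Here h = (1, 2) and Δ = (-7, -1), so the interior equations h_(i-1)·M_(i-1) + 2(h_(i-1)+h_i)·M_i + h_i·M_(i+1) = 6(Δ_i − Δ_(i-1)) read
  1·M_0 + 6·M_1 + 2·M_2 = 6(Δ_1 - Δ_0) = 36
Natural end conditions: M_0 = M_2 = 0.
Solving the tridiagonal system: M_0 = 0, M_1 = 6, M_2 = 0.
On [1, 3], p(x) = 0 - 5·(x - 1) + 3·(x - 1)² - 1/2·(x - 1)³.
With (x - 1) = 1/2: p(3/2) = -29/16.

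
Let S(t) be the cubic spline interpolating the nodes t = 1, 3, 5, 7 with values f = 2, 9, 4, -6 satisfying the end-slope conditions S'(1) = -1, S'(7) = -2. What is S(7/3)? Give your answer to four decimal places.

6.3160

Let M_i = S''(x_i). Step sizes h_i = 2, 2, 2; slopes of the chords Δ_i = (y_(i+1) - y_i)/h_i = 7/2, -5/2, -5.
  2·M_0 + 8·M_1 + 2·M_2 = 6(Δ_1 - Δ_0) = -36
  2·M_1 + 8·M_2 + 2·M_3 = 6(Δ_2 - Δ_1) = -15
Clamped end conditions give two more equations: 2h_0·M_0 + h_0·M_1 = 6(Δ_0 - S'(1)) = 27 and h_2·M_2 + 2h_2·M_3 = 6(S'(7) - Δ_2) = 18.
Solving: M_0 = 151/15, M_1 = -199/30, M_2 = -23/15, M_3 = 79/15.
On [1, 3], S(t) = 2 - 1·(t - 1) + 151/30·(t - 1)² - 167/120·(t - 1)³.
With (t - 1) = 4/3: S(7/3) = 2558/405.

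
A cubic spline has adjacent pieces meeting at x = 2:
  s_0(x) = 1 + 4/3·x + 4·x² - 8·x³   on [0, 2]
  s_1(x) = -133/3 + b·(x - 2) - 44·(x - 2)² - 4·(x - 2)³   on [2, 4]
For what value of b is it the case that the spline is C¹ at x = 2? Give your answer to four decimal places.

-78.6667

s_0'(x) = 4/3 + 8·x - 24·x², so s_0'(2) = -236/3. On the right, s_1'(2) = b, so b = -236/3.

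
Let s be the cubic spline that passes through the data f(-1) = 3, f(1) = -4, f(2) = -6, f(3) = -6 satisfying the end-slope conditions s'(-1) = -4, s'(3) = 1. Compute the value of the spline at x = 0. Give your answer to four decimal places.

-0.8182

Let σ_i = s''(x_i). Step sizes h_i = 2, 1, 1; slopes of the chords Δ_i = (y_(i+1) - y_i)/h_i = -7/2, -2, 0.
  2·σ_0 + 6·σ_1 + 1·σ_2 = 6(Δ_1 - Δ_0) = 9
  1·σ_1 + 4·σ_2 + 1·σ_3 = 6(Δ_2 - Δ_1) = 12
Clamped end conditions give two more equations: 2h_0·σ_0 + h_0·σ_1 = 6(Δ_0 - s'(-1)) = 3 and h_2·σ_2 + 2h_2·σ_3 = 6(s'(3) - Δ_2) = 6.
Solving the tridiagonal system: σ_0 = 5/22, σ_1 = 23/22, σ_2 = 25/11, σ_3 = 41/22.
On [-1, 1], s(x) = 3 - 4·(x + 1) + 5/44·(x + 1)² + 3/44·(x + 1)³.
With (x + 1) = 1: s(0) = -9/11.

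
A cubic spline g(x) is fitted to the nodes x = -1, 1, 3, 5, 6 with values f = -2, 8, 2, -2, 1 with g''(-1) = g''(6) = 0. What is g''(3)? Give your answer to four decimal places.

1.1707

Put M_i = g'' at the i-th knot. Here h = (2, 2, 2, 1) and Δ = (5, -3, -2, 3), so the interior equations h_(i-1)·M_(i-1) + 2(h_(i-1)+h_i)·M_i + h_i·M_(i+1) = 6(Δ_i − Δ_(i-1)) read
  2·M_0 + 8·M_1 + 2·M_2 = 6(Δ_1 - Δ_0) = -48
  2·M_1 + 8·M_2 + 2·M_3 = 6(Δ_2 - Δ_1) = 6
  2·M_2 + 6·M_3 + 1·M_4 = 6(Δ_3 - Δ_2) = 30
Natural end conditions: M_0 = M_4 = 0.
Forward elimination and back-substitution give M_0 = 0, M_1 = -258/41, M_2 = 48/41, M_3 = 189/41, M_4 = 0.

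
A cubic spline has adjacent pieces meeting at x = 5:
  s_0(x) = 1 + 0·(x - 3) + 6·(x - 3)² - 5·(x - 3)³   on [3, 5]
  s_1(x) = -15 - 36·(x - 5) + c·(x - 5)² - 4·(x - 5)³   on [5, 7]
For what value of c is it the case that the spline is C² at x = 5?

s_0''(x) = 12 - 30·(x - 3), so s_0''(5) = -48. On the right, s_1''(5) = 2c, so c = -24.

-24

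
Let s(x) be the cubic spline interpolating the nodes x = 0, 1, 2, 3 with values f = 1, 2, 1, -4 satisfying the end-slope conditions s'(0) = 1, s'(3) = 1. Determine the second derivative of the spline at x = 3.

24

Put M_i = s'' at the i-th knot. Here h = (1, 1, 1) and Δ = (1, -1, -5), so the interior equations h_(i-1)·M_(i-1) + 2(h_(i-1)+h_i)·M_i + h_i·M_(i+1) = 6(Δ_i − Δ_(i-1)) read
  1·M_0 + 4·M_1 + 1·M_2 = 6(Δ_1 - Δ_0) = -12
  1·M_1 + 4·M_2 + 1·M_3 = 6(Δ_2 - Δ_1) = -24
Clamped end conditions give two more equations: 2h_0·M_0 + h_0·M_1 = 6(Δ_0 - s'(0)) = 0 and h_2·M_2 + 2h_2·M_3 = 6(s'(3) - Δ_2) = 36.
Solving: M_0 = 0, M_1 = 0, M_2 = -12, M_3 = 24.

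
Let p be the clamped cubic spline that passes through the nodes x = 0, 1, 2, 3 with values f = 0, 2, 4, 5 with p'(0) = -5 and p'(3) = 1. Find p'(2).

1

Put M_i = p'' at the i-th knot. Here h = (1, 1, 1) and Δ = (2, 2, 1), so the interior equations h_(i-1)·M_(i-1) + 2(h_(i-1)+h_i)·M_i + h_i·M_(i+1) = 6(Δ_i − Δ_(i-1)) read
  1·M_0 + 4·M_1 + 1·M_2 = 6(Δ_1 - Δ_0) = 0
  1·M_1 + 4·M_2 + 1·M_3 = 6(Δ_2 - Δ_1) = -6
Clamped end conditions give two more equations: 2h_0·M_0 + h_0·M_1 = 6(Δ_0 - p'(0)) = 42 and h_2·M_2 + 2h_2·M_3 = 6(p'(3) - Δ_2) = 0.
Solving: M_0 = 24, M_1 = -6, M_2 = 0, M_3 = 0.
On [2, 3], p'(x) = b_2 + 2c_2·(x - 2) + 3d_2·(x - 2)² with b_2 = Δ_2 - h_2(2M_2 + M_3)/6 = 1, c_2 = M_2/2 = 0, d_2 = (M_3 - M_2)/(6h_2) = 0. So p'(2) = 1.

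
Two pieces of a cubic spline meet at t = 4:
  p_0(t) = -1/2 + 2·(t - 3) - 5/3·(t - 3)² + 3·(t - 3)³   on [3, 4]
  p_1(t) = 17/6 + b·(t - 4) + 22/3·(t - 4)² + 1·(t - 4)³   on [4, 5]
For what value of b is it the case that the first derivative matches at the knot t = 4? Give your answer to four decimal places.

7.6667

p_0'(t) = 2 - 10/3·(t - 3) + 9·(t - 3)², so p_0'(4) = 23/3. On the right, p_1'(4) = b, so b = 23/3.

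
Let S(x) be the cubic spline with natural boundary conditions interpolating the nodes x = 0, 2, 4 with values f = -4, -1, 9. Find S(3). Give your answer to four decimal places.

3.3438

With M_i denoting the second derivative at x_i, h_i = 2, 2, and Δ_i = (y_(i+1) − y_i)/h_i = 3/2, 5:
  2·M_0 + 8·M_1 + 2·M_2 = 6(Δ_1 - Δ_0) = 21
Natural end conditions: M_0 = M_2 = 0.
Hence M_0 = 0, M_1 = 21/8, M_2 = 0.
On [2, 4], S(x) = -1 + 13/4·(x - 2) + 21/16·(x - 2)² - 7/32·(x - 2)³.
With (x - 2) = 1: S(3) = 107/32.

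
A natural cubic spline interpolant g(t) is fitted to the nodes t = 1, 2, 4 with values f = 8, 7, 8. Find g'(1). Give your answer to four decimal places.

Put M_i = g'' at the i-th knot. Here h = (1, 2) and Δ = (-1, 1/2), so the interior equations h_(i-1)·M_(i-1) + 2(h_(i-1)+h_i)·M_i + h_i·M_(i+1) = 6(Δ_i − Δ_(i-1)) read
  1·M_0 + 6·M_1 + 2·M_2 = 6(Δ_1 - Δ_0) = 9
Natural end conditions: M_0 = M_2 = 0.
Hence M_0 = 0, M_1 = 3/2, M_2 = 0.
On [1, 2], g'(t) = b_0 + 2c_0·(t - 1) + 3d_0·(t - 1)² with b_0 = Δ_0 - h_0(2M_0 + M_1)/6 = -5/4, c_0 = M_0/2 = 0, d_0 = (M_1 - M_0)/(6h_0) = 1/4. So g'(1) = -5/4.

-1.2500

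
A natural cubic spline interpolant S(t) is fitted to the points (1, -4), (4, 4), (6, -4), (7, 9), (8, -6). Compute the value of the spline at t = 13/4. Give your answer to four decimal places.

Let M_i = S''(x_i). Step sizes h_i = 3, 2, 1, 1; slopes of the chords Δ_i = (y_(i+1) - y_i)/h_i = 8/3, -4, 13, -15.
  3·M_0 + 10·M_1 + 2·M_2 = 6(Δ_1 - Δ_0) = -40
  2·M_1 + 6·M_2 + 1·M_3 = 6(Δ_2 - Δ_1) = 102
  1·M_2 + 4·M_3 + 1·M_4 = 6(Δ_3 - Δ_2) = -168
Natural end conditions: M_0 = M_4 = 0.
Forward elimination and back-substitution give M_0 = 0, M_1 = -1036/107, M_2 = 3040/107, M_3 = -5254/107, M_4 = 0.
On [1, 4], S(t) = -4 + 2410/321·(t - 1) + 0·(t - 1)² - 518/963·(t - 1)³.
With (t - 1) = 9/4: S(13/4) = 23165/3424.

6.7655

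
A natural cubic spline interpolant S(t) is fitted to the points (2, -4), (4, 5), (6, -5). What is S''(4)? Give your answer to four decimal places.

Let m_i = S''(x_i). Step sizes h_i = 2, 2; slopes of the chords Δ_i = (y_(i+1) - y_i)/h_i = 9/2, -5.
  2·m_0 + 8·m_1 + 2·m_2 = 6(Δ_1 - Δ_0) = -57
Natural end conditions: m_0 = m_2 = 0.
Solving the tridiagonal system: m_0 = 0, m_1 = -57/8, m_2 = 0.

-7.1250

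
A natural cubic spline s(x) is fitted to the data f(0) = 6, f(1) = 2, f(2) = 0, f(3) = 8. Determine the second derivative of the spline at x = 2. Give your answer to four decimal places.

15.2000

With m_i denoting the second derivative at x_i, h_i = 1, 1, 1, and Δ_i = (y_(i+1) − y_i)/h_i = -4, -2, 8:
  1·m_0 + 4·m_1 + 1·m_2 = 6(Δ_1 - Δ_0) = 12
  1·m_1 + 4·m_2 + 1·m_3 = 6(Δ_2 - Δ_1) = 60
Natural end conditions: m_0 = m_3 = 0.
Forward elimination and back-substitution give m_0 = 0, m_1 = -4/5, m_2 = 76/5, m_3 = 0.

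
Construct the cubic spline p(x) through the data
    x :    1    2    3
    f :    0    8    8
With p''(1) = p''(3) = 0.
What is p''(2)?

-12

With M_i denoting the second derivative at x_i, h_i = 1, 1, and Δ_i = (y_(i+1) − y_i)/h_i = 8, 0:
  1·M_0 + 4·M_1 + 1·M_2 = 6(Δ_1 - Δ_0) = -48
Natural end conditions: M_0 = M_2 = 0.
Solving: M_0 = 0, M_1 = -12, M_2 = 0.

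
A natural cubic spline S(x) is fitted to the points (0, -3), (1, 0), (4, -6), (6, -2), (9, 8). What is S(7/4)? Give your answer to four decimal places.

-0.3173

With M_i denoting the second derivative at x_i, h_i = 1, 3, 2, 3, and Δ_i = (y_(i+1) − y_i)/h_i = 3, -2, 2, 10/3:
  1·M_0 + 8·M_1 + 3·M_2 = 6(Δ_1 - Δ_0) = -30
  3·M_1 + 10·M_2 + 2·M_3 = 6(Δ_2 - Δ_1) = 24
  2·M_2 + 10·M_3 + 3·M_4 = 6(Δ_3 - Δ_2) = 8
Natural end conditions: M_0 = M_4 = 0.
Solving the tridiagonal system: M_0 = 0, M_1 = -592/113, M_2 = 1346/339, M_3 = 2/339, M_4 = 0.
On [1, 4], S(x) = 0 + 425/339·(x - 1) - 296/113·(x - 1)² + 1561/3051·(x - 1)³.
With (x - 1) = 3/4: S(7/4) = -2295/7232.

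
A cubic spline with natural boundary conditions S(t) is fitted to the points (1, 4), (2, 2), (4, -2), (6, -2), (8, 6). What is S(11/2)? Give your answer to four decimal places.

Write m_i for S''(x_i). With h_i = 1, 2, 2, 2 and divided differences Δ_i = -2, -2, 0, 4, the continuity of S' gives the tridiagonal system
  1·m_0 + 6·m_1 + 2·m_2 = 6(Δ_1 - Δ_0) = 0
  2·m_1 + 8·m_2 + 2·m_3 = 6(Δ_2 - Δ_1) = 12
  2·m_2 + 8·m_3 + 2·m_4 = 6(Δ_3 - Δ_2) = 24
Natural end conditions: m_0 = m_4 = 0.
Solving: m_0 = 0, m_1 = -12/41, m_2 = 36/41, m_3 = 114/41, m_4 = 0.
On [4, 6], S(t) = -2 - 62/41·(t - 4) + 18/41·(t - 4)² + 13/82·(t - 4)³.
With (t - 4) = 3/2: S(11/2) = -1801/656.

-2.7454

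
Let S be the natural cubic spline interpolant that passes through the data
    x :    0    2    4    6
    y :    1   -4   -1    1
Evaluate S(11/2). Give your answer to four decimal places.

Put m_i = S'' at the i-th knot. Here h = (2, 2, 2) and Δ = (-5/2, 3/2, 1), so the interior equations h_(i-1)·m_(i-1) + 2(h_(i-1)+h_i)·m_i + h_i·m_(i+1) = 6(Δ_i − Δ_(i-1)) read
  2·m_0 + 8·m_1 + 2·m_2 = 6(Δ_1 - Δ_0) = 24
  2·m_1 + 8·m_2 + 2·m_3 = 6(Δ_2 - Δ_1) = -3
Natural end conditions: m_0 = m_3 = 0.
Solving: m_0 = 0, m_1 = 33/10, m_2 = -6/5, m_3 = 0.
On [4, 6], S(x) = -1 + 9/5·(x - 4) - 3/5·(x - 4)² + 1/10·(x - 4)³.
With (x - 4) = 3/2: S(11/2) = 11/16.

0.6875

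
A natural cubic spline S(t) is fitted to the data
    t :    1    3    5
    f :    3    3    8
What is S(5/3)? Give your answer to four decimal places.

Put M_i = S'' at the i-th knot. Here h = (2, 2) and Δ = (0, 5/2), so the interior equations h_(i-1)·M_(i-1) + 2(h_(i-1)+h_i)·M_i + h_i·M_(i+1) = 6(Δ_i − Δ_(i-1)) read
  2·M_0 + 8·M_1 + 2·M_2 = 6(Δ_1 - Δ_0) = 15
Natural end conditions: M_0 = M_2 = 0.
Solving: M_0 = 0, M_1 = 15/8, M_2 = 0.
On [1, 3], S(t) = 3 - 5/8·(t - 1) + 0·(t - 1)² + 5/32·(t - 1)³.
With (t - 1) = 2/3: S(5/3) = 71/27.

2.6296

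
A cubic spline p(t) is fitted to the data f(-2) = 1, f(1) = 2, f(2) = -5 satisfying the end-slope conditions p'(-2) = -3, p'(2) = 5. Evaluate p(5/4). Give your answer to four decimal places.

Put σ_i = p'' at the i-th knot. Here h = (3, 1) and Δ = (1/3, -7), so the interior equations h_(i-1)·σ_(i-1) + 2(h_(i-1)+h_i)·σ_i + h_i·σ_(i+1) = 6(Δ_i − Δ_(i-1)) read
  3·σ_0 + 8·σ_1 + 1·σ_2 = 6(Δ_1 - Δ_0) = -44
Clamped end conditions give two more equations: 2h_0·σ_0 + h_0·σ_1 = 6(Δ_0 - p'(-2)) = 20 and h_1·σ_1 + 2h_1·σ_2 = 6(p'(2) - Δ_1) = 72.
Hence σ_0 = 65/6, σ_1 = -15, σ_2 = 87/2.
On [1, 2], p(t) = 2 - 37/4·(t - 1) - 15/2·(t - 1)² + 39/4·(t - 1)³.
With (t - 1) = 1/4: p(5/4) = -161/256.

-0.6289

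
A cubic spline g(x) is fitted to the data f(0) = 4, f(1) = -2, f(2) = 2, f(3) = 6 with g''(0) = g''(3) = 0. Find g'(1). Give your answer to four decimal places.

-0.6667

With σ_i denoting the second derivative at x_i, h_i = 1, 1, 1, and Δ_i = (y_(i+1) − y_i)/h_i = -6, 4, 4:
  1·σ_0 + 4·σ_1 + 1·σ_2 = 6(Δ_1 - Δ_0) = 60
  1·σ_1 + 4·σ_2 + 1·σ_3 = 6(Δ_2 - Δ_1) = 0
Natural end conditions: σ_0 = σ_3 = 0.
Hence σ_0 = 0, σ_1 = 16, σ_2 = -4, σ_3 = 0.
On [1, 2], g'(x) = b_1 + 2c_1·(x - 1) + 3d_1·(x - 1)² with b_1 = Δ_1 - h_1(2σ_1 + σ_2)/6 = -2/3, c_1 = σ_1/2 = 8, d_1 = (σ_2 - σ_1)/(6h_1) = -10/3. So g'(1) = -2/3.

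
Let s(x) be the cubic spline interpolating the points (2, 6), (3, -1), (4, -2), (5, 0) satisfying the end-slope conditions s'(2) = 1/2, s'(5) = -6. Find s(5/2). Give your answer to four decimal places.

Put M_i = s'' at the i-th knot. Here h = (1, 1, 1) and Δ = (-7, -1, 2), so the interior equations h_(i-1)·M_(i-1) + 2(h_(i-1)+h_i)·M_i + h_i·M_(i+1) = 6(Δ_i − Δ_(i-1)) read
  1·M_0 + 4·M_1 + 1·M_2 = 6(Δ_1 - Δ_0) = 36
  1·M_1 + 4·M_2 + 1·M_3 = 6(Δ_2 - Δ_1) = 18
Clamped end conditions give two more equations: 2h_0·M_0 + h_0·M_1 = 6(Δ_0 - s'(2)) = -45 and h_2·M_2 + 2h_2·M_3 = 6(s'(5) - Δ_2) = -48.
Solving the tridiagonal system: M_0 = -446/15, M_1 = 217/15, M_2 = 118/15, M_3 = -419/15.
On [2, 3], s(x) = 6 + 1/2·(x - 2) - 223/15·(x - 2)² + 221/30·(x - 2)³.
With (x - 2) = 1/2: s(5/2) = 829/240.

3.4542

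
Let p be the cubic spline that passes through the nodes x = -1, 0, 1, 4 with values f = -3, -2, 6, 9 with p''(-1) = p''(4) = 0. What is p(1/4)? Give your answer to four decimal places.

-0.4022

With m_i denoting the second derivative at x_i, h_i = 1, 1, 3, and Δ_i = (y_(i+1) − y_i)/h_i = 1, 8, 1:
  1·m_0 + 4·m_1 + 1·m_2 = 6(Δ_1 - Δ_0) = 42
  1·m_1 + 8·m_2 + 3·m_3 = 6(Δ_2 - Δ_1) = -42
Natural end conditions: m_0 = m_3 = 0.
Solving the tridiagonal system: m_0 = 0, m_1 = 378/31, m_2 = -210/31, m_3 = 0.
On [0, 1], p(x) = -2 + 157/31·x + 189/31·x² - 98/31·x³.
With x = 1/4: p(1/4) = -399/992.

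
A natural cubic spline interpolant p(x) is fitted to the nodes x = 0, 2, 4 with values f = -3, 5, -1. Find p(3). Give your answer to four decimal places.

Let M_i = p''(x_i). Step sizes h_i = 2, 2; slopes of the chords Δ_i = (y_(i+1) - y_i)/h_i = 4, -3.
  2·M_0 + 8·M_1 + 2·M_2 = 6(Δ_1 - Δ_0) = -42
Natural end conditions: M_0 = M_2 = 0.
Forward elimination and back-substitution give M_0 = 0, M_1 = -21/4, M_2 = 0.
On [2, 4], p(x) = 5 + 1/2·(x - 2) - 21/8·(x - 2)² + 7/16·(x - 2)³.
With (x - 2) = 1: p(3) = 53/16.

3.3125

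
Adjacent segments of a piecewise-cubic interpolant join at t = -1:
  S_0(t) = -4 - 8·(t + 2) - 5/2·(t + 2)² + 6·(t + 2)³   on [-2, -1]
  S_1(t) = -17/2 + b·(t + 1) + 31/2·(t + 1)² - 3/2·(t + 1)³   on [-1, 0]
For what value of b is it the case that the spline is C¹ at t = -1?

5

S_0'(t) = -8 - 5·(t + 2) + 18·(t + 2)², so S_0'(-1) = 5. On the right, S_1'(-1) = b, so b = 5.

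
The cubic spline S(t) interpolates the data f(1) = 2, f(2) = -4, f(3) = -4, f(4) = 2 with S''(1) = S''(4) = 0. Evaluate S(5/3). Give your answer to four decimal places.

Write σ_i for S''(x_i). With h_i = 1, 1, 1 and divided differences Δ_i = -6, 0, 6, the continuity of S' gives the tridiagonal system
  1·σ_0 + 4·σ_1 + 1·σ_2 = 6(Δ_1 - Δ_0) = 36
  1·σ_1 + 4·σ_2 + 1·σ_3 = 6(Δ_2 - Δ_1) = 36
Natural end conditions: σ_0 = σ_3 = 0.
Solving: σ_0 = 0, σ_1 = 36/5, σ_2 = 36/5, σ_3 = 0.
On [1, 2], S(t) = 2 - 36/5·(t - 1) + 0·(t - 1)² + 6/5·(t - 1)³.
With (t - 1) = 2/3: S(5/3) = -22/9.

-2.4444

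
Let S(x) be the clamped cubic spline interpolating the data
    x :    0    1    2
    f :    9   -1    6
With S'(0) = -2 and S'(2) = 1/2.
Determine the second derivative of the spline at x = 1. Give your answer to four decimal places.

48.5000

With σ_i denoting the second derivative at x_i, h_i = 1, 1, and Δ_i = (y_(i+1) − y_i)/h_i = -10, 7:
  1·σ_0 + 4·σ_1 + 1·σ_2 = 6(Δ_1 - Δ_0) = 102
Clamped end conditions give two more equations: 2h_0·σ_0 + h_0·σ_1 = 6(Δ_0 - S'(0)) = -48 and h_1·σ_1 + 2h_1·σ_2 = 6(S'(2) - Δ_1) = -39.
Hence σ_0 = -193/4, σ_1 = 97/2, σ_2 = -175/4.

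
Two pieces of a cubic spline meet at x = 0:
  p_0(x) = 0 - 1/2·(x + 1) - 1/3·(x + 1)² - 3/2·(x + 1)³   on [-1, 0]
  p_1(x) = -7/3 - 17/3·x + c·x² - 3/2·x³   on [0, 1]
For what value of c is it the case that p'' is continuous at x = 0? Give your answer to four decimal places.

p_0''(x) = -2/3 - 9·(x + 1), so p_0''(0) = -29/3. On the right, p_1''(0) = 2c, so c = -29/6.

-4.8333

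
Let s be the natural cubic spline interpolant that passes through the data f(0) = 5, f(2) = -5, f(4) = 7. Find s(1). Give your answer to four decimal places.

With σ_i denoting the second derivative at x_i, h_i = 2, 2, and Δ_i = (y_(i+1) − y_i)/h_i = -5, 6:
  2·σ_0 + 8·σ_1 + 2·σ_2 = 6(Δ_1 - Δ_0) = 66
Natural end conditions: σ_0 = σ_2 = 0.
Hence σ_0 = 0, σ_1 = 33/4, σ_2 = 0.
On [0, 2], s(x) = 5 - 31/4·x + 0·x² + 11/16·x³.
With x = 1: s(1) = -33/16.

-2.0625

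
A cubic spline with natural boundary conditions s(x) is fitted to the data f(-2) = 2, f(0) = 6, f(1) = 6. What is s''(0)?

-2

With M_i denoting the second derivative at x_i, h_i = 2, 1, and Δ_i = (y_(i+1) − y_i)/h_i = 2, 0:
  2·M_0 + 6·M_1 + 1·M_2 = 6(Δ_1 - Δ_0) = -12
Natural end conditions: M_0 = M_2 = 0.
Solving the tridiagonal system: M_0 = 0, M_1 = -2, M_2 = 0.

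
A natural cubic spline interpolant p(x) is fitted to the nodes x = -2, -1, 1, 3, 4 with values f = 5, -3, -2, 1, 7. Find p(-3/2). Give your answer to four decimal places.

0.4063

Put M_i = p'' at the i-th knot. Here h = (1, 2, 2, 1) and Δ = (-8, 1/2, 3/2, 6), so the interior equations h_(i-1)·M_(i-1) + 2(h_(i-1)+h_i)·M_i + h_i·M_(i+1) = 6(Δ_i − Δ_(i-1)) read
  1·M_0 + 6·M_1 + 2·M_2 = 6(Δ_1 - Δ_0) = 51
  2·M_1 + 8·M_2 + 2·M_3 = 6(Δ_2 - Δ_1) = 6
  2·M_2 + 6·M_3 + 1·M_4 = 6(Δ_3 - Δ_2) = 27
Natural end conditions: M_0 = M_4 = 0.
Solving the tridiagonal system: M_0 = 0, M_1 = 19/2, M_2 = -3, M_3 = 11/2, M_4 = 0.
On [-2, -1], p(x) = 5 - 115/12·(x + 2) + 0·(x + 2)² + 19/12·(x + 2)³.
With (x + 2) = 1/2: p(-3/2) = 13/32.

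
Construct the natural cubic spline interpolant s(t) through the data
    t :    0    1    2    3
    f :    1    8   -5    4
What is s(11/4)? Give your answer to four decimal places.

With M_i denoting the second derivative at x_i, h_i = 1, 1, 1, and Δ_i = (y_(i+1) − y_i)/h_i = 7, -13, 9:
  1·M_0 + 4·M_1 + 1·M_2 = 6(Δ_1 - Δ_0) = -120
  1·M_1 + 4·M_2 + 1·M_3 = 6(Δ_2 - Δ_1) = 132
Natural end conditions: M_0 = M_3 = 0.
Hence M_0 = 0, M_1 = -204/5, M_2 = 216/5, M_3 = 0.
On [2, 3], s(t) = -5 - 27/5·(t - 2) + 108/5·(t - 2)² - 36/5·(t - 2)³.
With (t - 2) = 3/4: s(11/4) = 1/16.

0.0625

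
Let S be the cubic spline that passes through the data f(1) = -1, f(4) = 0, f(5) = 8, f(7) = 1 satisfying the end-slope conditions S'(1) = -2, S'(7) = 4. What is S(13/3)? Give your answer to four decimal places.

3.0988

Put m_i = S'' at the i-th knot. Here h = (3, 1, 2) and Δ = (1/3, 8, -7/2), so the interior equations h_(i-1)·m_(i-1) + 2(h_(i-1)+h_i)·m_i + h_i·m_(i+1) = 6(Δ_i − Δ_(i-1)) read
  3·m_0 + 8·m_1 + 1·m_2 = 6(Δ_1 - Δ_0) = 46
  1·m_1 + 6·m_2 + 2·m_3 = 6(Δ_2 - Δ_1) = -69
Clamped end conditions give two more equations: 2h_0·m_0 + h_0·m_1 = 6(Δ_0 - S'(1)) = 14 and h_2·m_2 + 2h_2·m_3 = 6(S'(7) - Δ_2) = 45.
Solving: m_0 = -31/14, m_1 = 191/21, m_2 = -845/42, m_3 = 895/42.
On [4, 5], S(x) = 0 + 233/28·(x - 4) + 191/42·(x - 4)² - 409/84·(x - 4)³.
With (x - 4) = 1/3: S(13/3) = 251/81.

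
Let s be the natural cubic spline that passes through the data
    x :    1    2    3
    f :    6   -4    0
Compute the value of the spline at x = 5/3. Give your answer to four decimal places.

Put M_i = s'' at the i-th knot. Here h = (1, 1) and Δ = (-10, 4), so the interior equations h_(i-1)·M_(i-1) + 2(h_(i-1)+h_i)·M_i + h_i·M_(i+1) = 6(Δ_i − Δ_(i-1)) read
  1·M_0 + 4·M_1 + 1·M_2 = 6(Δ_1 - Δ_0) = 84
Natural end conditions: M_0 = M_2 = 0.
Hence M_0 = 0, M_1 = 21, M_2 = 0.
On [1, 2], s(x) = 6 - 27/2·(x - 1) + 0·(x - 1)² + 7/2·(x - 1)³.
With (x - 1) = 2/3: s(5/3) = -53/27.

-1.9630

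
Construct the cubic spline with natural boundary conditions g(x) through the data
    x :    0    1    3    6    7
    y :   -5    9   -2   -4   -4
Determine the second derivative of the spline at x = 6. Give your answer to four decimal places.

With σ_i denoting the second derivative at x_i, h_i = 1, 2, 3, 1, and Δ_i = (y_(i+1) − y_i)/h_i = 14, -11/2, -2/3, 0:
  1·σ_0 + 6·σ_1 + 2·σ_2 = 6(Δ_1 - Δ_0) = -117
  2·σ_1 + 10·σ_2 + 3·σ_3 = 6(Δ_2 - Δ_1) = 29
  3·σ_2 + 8·σ_3 + 1·σ_4 = 6(Δ_3 - Δ_2) = 4
Natural end conditions: σ_0 = σ_4 = 0.
Forward elimination and back-substitution give σ_0 = 0, σ_1 = -8747/394, σ_2 = 1596/197, σ_3 = -500/197, σ_4 = 0.

-2.5381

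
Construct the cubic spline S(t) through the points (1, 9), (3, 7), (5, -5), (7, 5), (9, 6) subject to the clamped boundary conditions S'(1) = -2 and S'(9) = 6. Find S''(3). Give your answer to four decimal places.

-8.3750

Write M_i for S''(x_i). With h_i = 2, 2, 2, 2 and divided differences Δ_i = -1, -6, 5, 1/2, the continuity of S' gives the tridiagonal system
  2·M_0 + 8·M_1 + 2·M_2 = 6(Δ_1 - Δ_0) = -30
  2·M_1 + 8·M_2 + 2·M_3 = 6(Δ_2 - Δ_1) = 66
  2·M_2 + 8·M_3 + 2·M_4 = 6(Δ_3 - Δ_2) = -27
Clamped end conditions give two more equations: 2h_0·M_0 + h_0·M_1 = 6(Δ_0 - S'(1)) = 6 and h_3·M_3 + 2h_3·M_4 = 6(S'(9) - Δ_3) = 33.
Forward elimination and back-substitution give M_0 = 91/16, M_1 = -67/8, M_2 = 205/16, M_3 = -79/8, M_4 = 211/16.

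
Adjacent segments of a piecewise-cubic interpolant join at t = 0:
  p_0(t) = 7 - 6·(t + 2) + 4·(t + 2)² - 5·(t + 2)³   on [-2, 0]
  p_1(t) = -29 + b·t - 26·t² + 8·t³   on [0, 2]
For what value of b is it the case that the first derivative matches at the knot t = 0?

-50

p_0'(t) = -6 + 8·(t + 2) - 15·(t + 2)², so p_0'(0) = -50. On the right, p_1'(0) = b, so b = -50.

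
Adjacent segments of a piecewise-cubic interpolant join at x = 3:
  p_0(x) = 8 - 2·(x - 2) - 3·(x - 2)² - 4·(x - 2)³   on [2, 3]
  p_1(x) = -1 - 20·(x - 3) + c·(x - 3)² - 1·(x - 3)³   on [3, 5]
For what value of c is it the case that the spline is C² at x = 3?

p_0''(x) = -6 - 24·(x - 2), so p_0''(3) = -30. On the right, p_1''(3) = 2c, so c = -15.

-15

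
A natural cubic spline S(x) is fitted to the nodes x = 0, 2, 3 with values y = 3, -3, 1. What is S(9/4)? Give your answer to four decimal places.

-2.3828

Put m_i = S'' at the i-th knot. Here h = (2, 1) and Δ = (-3, 4), so the interior equations h_(i-1)·m_(i-1) + 2(h_(i-1)+h_i)·m_i + h_i·m_(i+1) = 6(Δ_i − Δ_(i-1)) read
  2·m_0 + 6·m_1 + 1·m_2 = 6(Δ_1 - Δ_0) = 42
Natural end conditions: m_0 = m_2 = 0.
Solving: m_0 = 0, m_1 = 7, m_2 = 0.
On [2, 3], S(x) = -3 + 5/3·(x - 2) + 7/2·(x - 2)² - 7/6·(x - 2)³.
With (x - 2) = 1/4: S(9/4) = -305/128.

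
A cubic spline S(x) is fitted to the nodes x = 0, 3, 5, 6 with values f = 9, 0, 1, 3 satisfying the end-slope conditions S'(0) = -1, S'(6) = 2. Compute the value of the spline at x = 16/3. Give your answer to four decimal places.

Write σ_i for S''(x_i). With h_i = 3, 2, 1 and divided differences Δ_i = -3, 1/2, 2, the continuity of S' gives the tridiagonal system
  3·σ_0 + 10·σ_1 + 2·σ_2 = 6(Δ_1 - Δ_0) = 21
  2·σ_1 + 6·σ_2 + 1·σ_3 = 6(Δ_2 - Δ_1) = 9
Clamped end conditions give two more equations: 2h_0·σ_0 + h_0·σ_1 = 6(Δ_0 - S'(0)) = -12 and h_2·σ_2 + 2h_2·σ_3 = 6(S'(6) - Δ_2) = 0.
Solving the tridiagonal system: σ_0 = -67/19, σ_1 = 58/19, σ_2 = 10/19, σ_3 = -5/19.
On [5, 6], S(x) = 1 + 71/38·(x - 5) + 5/19·(x - 5)² - 5/38·(x - 5)³.
With (x - 5) = 1/3: S(16/3) = 845/513.

1.6472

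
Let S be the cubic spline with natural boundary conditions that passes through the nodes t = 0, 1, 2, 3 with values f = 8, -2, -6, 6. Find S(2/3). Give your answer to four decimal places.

Write σ_i for S''(x_i). With h_i = 1, 1, 1 and divided differences Δ_i = -10, -4, 12, the continuity of S' gives the tridiagonal system
  1·σ_0 + 4·σ_1 + 1·σ_2 = 6(Δ_1 - Δ_0) = 36
  1·σ_1 + 4·σ_2 + 1·σ_3 = 6(Δ_2 - Δ_1) = 96
Natural end conditions: σ_0 = σ_3 = 0.
Hence σ_0 = 0, σ_1 = 16/5, σ_2 = 116/5, σ_3 = 0.
On [0, 1], S(t) = 8 - 158/15·t + 0·t² + 8/15·t³.
With t = 2/3: S(2/3) = 92/81.

1.1358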